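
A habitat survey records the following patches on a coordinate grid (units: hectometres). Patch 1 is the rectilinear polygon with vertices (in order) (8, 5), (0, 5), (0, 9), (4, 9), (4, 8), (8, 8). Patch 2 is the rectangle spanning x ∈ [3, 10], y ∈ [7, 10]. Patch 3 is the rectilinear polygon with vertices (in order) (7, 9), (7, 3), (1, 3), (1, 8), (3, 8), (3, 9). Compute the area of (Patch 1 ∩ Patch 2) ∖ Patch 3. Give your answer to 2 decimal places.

1.00

|Patch 1 ∩ Patch 2| = 6.
|(Patch 1 ∩ Patch 2) ∩ Patch 3| = 5.
|(Patch 1 ∩ Patch 2) ∖ Patch 3| = 6 − 5 = 1.00.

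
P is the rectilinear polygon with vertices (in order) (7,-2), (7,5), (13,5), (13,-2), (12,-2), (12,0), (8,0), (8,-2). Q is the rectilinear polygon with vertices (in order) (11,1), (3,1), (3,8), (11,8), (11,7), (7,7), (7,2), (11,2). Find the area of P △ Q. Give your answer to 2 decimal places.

62.00

|P| = 34, |Q| = 36, |P∩Q| = 4.
|P △ Q| = |P| + |Q| − 2·|P∩Q| = 34 + 36 − 8 = 62.00.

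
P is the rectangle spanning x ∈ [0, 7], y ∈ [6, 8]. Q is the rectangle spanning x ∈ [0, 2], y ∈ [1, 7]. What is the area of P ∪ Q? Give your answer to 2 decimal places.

24.00

By inclusion–exclusion:
Individual areas: |P| = 14, |Q| = 12.
|P∩Q|: x∈[0,2], y∈[6,7] → 2·1 = 2.
|P ∪ Q| = 26 − 2 = 24.00.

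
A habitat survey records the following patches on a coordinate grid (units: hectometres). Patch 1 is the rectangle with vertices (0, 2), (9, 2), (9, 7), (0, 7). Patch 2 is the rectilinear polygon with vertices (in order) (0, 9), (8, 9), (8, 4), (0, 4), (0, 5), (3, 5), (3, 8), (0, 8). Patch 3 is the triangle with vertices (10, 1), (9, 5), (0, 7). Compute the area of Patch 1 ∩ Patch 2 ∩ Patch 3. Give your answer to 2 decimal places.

7.69

The intersection is the polygon with vertices (8,4), (5,4), (3,5.2), (3,6.333), (8,5.222).
By the shoelace formula its area is 7.69.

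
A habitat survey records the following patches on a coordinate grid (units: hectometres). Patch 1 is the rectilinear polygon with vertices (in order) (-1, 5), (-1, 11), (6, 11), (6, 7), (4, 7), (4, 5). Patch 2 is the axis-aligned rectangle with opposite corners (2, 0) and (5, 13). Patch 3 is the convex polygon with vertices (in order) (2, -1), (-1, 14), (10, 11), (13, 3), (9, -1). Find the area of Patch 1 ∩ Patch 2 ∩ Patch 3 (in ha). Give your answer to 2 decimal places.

The intersection is the polygon with vertices (5,7), (4,7), (4,5), (2,5), (2,11), (5,11).
By the shoelace formula its area is 16.00.

16.00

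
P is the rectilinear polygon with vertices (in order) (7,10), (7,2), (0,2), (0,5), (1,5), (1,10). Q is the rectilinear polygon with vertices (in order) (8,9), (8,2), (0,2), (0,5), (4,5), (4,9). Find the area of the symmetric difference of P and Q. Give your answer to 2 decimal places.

|P| = 51, |Q| = 40, |P∩Q| = 33.
|P △ Q| = |P| + |Q| − 2·|P∩Q| = 51 + 40 − 66 = 25.00.

25.00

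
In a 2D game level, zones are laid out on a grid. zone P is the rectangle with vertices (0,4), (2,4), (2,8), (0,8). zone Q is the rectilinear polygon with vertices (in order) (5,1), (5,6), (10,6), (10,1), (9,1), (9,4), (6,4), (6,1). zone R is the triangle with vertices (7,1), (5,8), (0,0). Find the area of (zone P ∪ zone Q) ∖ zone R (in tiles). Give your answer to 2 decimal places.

|zone P ∪ zone Q| = 24.
|(zone P ∪ zone Q) ∩ zone R| = 4.7143.
|(zone P ∪ zone Q) ∖ zone R| = 24 − 4.7143 = 19.29.

19.29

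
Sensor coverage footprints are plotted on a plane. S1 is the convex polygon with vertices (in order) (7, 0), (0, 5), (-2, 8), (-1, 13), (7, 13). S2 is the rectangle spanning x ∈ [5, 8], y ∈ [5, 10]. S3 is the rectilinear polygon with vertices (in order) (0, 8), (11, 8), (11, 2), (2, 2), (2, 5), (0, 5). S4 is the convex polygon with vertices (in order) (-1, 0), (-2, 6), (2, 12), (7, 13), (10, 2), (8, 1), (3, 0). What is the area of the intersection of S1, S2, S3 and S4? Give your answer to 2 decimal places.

The intersection is the polygon with vertices (5,8), (7,8), (7,5), (5,5).
By the shoelace formula its area is 6.00.

6.00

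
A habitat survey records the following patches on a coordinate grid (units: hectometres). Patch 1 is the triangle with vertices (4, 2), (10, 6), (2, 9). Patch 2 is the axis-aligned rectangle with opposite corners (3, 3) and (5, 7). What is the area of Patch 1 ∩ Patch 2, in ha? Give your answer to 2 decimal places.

The intersection is the polygon with vertices (3,5.5), (3,7), (5,7), (5,3), (3.714,3).
By the shoelace formula its area is 7.11.

7.11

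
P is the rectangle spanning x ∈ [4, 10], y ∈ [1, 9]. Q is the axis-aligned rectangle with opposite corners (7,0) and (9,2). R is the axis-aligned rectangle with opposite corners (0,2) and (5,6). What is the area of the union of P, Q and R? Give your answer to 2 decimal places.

By inclusion–exclusion:
Individual areas: |P| = 48, |Q| = 4, |R| = 20.
|P∩Q|: x∈[7,9], y∈[1,2] → 2·1 = 2.
|P∩R|: x∈[4,5], y∈[2,6] → 1·4 = 4.
|Q∩R| = 0 (no overlap).
|P∩Q∩R| = 0.
|P ∪ Q ∪ R| = 72 − 6 + 0 = 66.00.

66.00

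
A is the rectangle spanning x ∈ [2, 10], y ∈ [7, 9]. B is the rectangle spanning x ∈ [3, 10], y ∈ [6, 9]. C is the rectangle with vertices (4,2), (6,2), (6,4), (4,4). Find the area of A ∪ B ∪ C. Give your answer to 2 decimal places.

By inclusion–exclusion:
Individual areas: |A| = 16, |B| = 21, |C| = 4.
|A∩B|: x∈[3,10], y∈[7,9] → 7·2 = 14.
|A∩C| = 0 (no overlap).
|B∩C| = 0 (no overlap).
|A∩B∩C| = 0.
|A ∪ B ∪ C| = 41 − 14 + 0 = 27.00.

27.00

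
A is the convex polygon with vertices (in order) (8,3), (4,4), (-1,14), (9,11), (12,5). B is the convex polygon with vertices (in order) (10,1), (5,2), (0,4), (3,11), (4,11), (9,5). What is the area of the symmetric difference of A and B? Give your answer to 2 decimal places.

64.23

|A| = 74, |B| = 54, |A∩B| = 31.8846.
|A △ B| = |A| + |B| − 2·|A∩B| = 74 + 54 − 63.7692 = 64.23.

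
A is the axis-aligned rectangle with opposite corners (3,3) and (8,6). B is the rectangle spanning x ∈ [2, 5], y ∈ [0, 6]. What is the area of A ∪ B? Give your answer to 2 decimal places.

By inclusion–exclusion:
Individual areas: |A| = 15, |B| = 18.
|A∩B|: x∈[3,5], y∈[3,6] → 2·3 = 6.
|A ∪ B| = 33 − 6 = 27.00.

27.00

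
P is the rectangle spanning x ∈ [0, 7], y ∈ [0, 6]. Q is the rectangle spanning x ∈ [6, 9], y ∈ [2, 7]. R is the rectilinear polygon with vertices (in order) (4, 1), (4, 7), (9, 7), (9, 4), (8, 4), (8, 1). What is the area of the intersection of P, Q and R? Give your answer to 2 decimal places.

The intersection is the polygon with vertices (7,2), (6,2), (6,6), (7,6).
By the shoelace formula its area is 4.00.

4.00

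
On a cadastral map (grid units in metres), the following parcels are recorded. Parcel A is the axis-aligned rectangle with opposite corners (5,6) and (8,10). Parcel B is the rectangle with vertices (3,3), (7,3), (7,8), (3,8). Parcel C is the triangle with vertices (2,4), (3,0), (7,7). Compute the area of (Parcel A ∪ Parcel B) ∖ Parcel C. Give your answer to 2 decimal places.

21.37

|Parcel A ∪ Parcel B| = 28.
|(Parcel A ∪ Parcel B) ∩ Parcel C| = 6.6286.
|(Parcel A ∪ Parcel B) ∖ Parcel C| = 28 − 6.6286 = 21.37.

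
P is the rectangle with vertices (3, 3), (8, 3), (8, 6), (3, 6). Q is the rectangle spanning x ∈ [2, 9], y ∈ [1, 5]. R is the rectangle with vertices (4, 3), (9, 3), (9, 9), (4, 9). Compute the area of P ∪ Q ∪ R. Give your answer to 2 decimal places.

By inclusion–exclusion:
Individual areas: |P| = 15, |Q| = 28, |R| = 30.
|P∩Q|: x∈[3,8], y∈[3,5] → 5·2 = 10.
|P∩R|: x∈[4,8], y∈[3,6] → 4·3 = 12.
|Q∩R|: x∈[4,9], y∈[3,5] → 5·2 = 10.
|P∩Q∩R| = 8.
|P ∪ Q ∪ R| = 73 − 32 + 8 = 49.00.

49.00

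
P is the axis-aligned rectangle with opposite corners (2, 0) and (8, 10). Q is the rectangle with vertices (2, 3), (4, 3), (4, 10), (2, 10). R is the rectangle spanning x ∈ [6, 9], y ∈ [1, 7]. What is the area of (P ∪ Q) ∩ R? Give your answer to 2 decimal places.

12.00

The region (P ∪ Q) ∩ R is the polygon with vertices (8,1), (6,1), (6,7), (8,7).
By the shoelace formula its area is 12.00.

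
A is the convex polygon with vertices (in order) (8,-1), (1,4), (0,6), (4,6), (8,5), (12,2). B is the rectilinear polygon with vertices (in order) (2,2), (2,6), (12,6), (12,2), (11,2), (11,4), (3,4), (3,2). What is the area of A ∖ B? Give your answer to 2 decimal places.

30.39

|A| = 42.5, |A∩B| = 12.1131.
|A ∖ B| = |A| − |A∩B| = 42.5 − 12.1131 = 30.39.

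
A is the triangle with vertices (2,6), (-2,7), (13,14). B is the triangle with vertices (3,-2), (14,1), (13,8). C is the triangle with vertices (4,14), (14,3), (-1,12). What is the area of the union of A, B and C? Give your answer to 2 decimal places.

By inclusion–exclusion:
Individual areas: |A| = 21.5, |B| = 40, |C| = 37.5.
|A∩B| = 0.
|A∩C| = 5.4937.
|B∩C| = 2.6521.
|A∩B∩C| = 0.
|A ∪ B ∪ C| = 99 − 8.1458 + 0 = 90.85.

90.85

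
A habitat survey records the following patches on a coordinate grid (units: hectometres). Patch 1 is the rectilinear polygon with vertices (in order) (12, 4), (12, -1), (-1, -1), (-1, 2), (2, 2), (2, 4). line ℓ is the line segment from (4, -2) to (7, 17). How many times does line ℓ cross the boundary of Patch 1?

2

The segment meets the boundary at (4.947,4), (4.158,-1).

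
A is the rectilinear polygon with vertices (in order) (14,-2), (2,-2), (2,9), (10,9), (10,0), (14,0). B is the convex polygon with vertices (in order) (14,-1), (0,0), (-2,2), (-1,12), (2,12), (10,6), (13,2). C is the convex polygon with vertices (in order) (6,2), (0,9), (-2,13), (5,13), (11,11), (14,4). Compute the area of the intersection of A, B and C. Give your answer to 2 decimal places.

The intersection is the polygon with vertices (6,9), (10,6), (10,3), (6,2), (2,6.667), (2,9).
By the shoelace formula its area is 38.67.

38.67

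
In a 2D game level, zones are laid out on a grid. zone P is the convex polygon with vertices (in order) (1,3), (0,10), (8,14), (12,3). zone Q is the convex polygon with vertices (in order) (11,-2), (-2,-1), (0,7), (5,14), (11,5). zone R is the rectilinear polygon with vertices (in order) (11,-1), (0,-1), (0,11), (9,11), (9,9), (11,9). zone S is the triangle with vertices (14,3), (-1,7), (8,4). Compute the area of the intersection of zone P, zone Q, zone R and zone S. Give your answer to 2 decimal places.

The intersection is the polygon with vertices (11,3.5), (8,4), (0.5,6.5), (0.485,6.604), (11,3.8).
By the shoelace formula its area is 3.98.

3.98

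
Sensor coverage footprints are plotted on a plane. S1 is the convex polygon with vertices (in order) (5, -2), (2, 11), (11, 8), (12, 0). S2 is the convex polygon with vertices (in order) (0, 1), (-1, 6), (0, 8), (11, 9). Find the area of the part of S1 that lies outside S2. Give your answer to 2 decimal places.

64.25

|S1| = 83, |S1∩S2| = 18.7481.
|S1 ∖ S2| = |S1| − |S1∩S2| = 83 − 18.7481 = 64.25.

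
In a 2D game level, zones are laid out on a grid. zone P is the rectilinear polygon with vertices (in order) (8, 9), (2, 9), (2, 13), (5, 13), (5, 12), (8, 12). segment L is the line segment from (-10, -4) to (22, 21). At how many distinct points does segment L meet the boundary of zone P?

The segment meets the boundary at (8,10.062), (6.64,9).

2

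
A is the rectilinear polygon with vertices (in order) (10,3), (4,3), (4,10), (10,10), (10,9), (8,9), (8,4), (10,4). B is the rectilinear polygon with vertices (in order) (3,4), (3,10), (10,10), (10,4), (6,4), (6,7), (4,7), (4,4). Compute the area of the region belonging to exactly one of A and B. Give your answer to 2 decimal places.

|A| = 32, |B| = 36, |A∩B| = 20.
|A △ B| = |A| + |B| − 2·|A∩B| = 32 + 36 − 40 = 28.00.

28.00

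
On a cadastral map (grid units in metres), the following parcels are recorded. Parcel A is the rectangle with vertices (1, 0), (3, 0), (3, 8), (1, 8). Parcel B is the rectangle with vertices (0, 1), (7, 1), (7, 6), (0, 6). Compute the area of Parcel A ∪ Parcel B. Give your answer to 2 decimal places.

41.00

By inclusion–exclusion:
Individual areas: |Parcel A| = 16, |Parcel B| = 35.
|Parcel A∩Parcel B|: x∈[1,3], y∈[1,6] → 2·5 = 10.
|Parcel A ∪ Parcel B| = 51 − 10 = 41.00.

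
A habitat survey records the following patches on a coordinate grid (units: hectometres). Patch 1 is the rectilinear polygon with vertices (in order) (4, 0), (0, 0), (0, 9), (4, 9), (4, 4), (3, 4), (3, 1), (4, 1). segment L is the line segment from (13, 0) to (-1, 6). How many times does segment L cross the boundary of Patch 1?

2

The segment meets the boundary at (0,5.571), (3.667,4).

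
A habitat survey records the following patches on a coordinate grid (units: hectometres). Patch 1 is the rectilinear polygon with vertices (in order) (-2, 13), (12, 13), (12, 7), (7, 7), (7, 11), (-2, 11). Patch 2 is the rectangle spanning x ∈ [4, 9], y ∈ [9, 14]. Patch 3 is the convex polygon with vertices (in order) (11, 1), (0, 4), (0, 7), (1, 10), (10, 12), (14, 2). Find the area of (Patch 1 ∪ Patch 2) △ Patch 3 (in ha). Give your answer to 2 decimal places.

112.50

|Patch 1 ∪ Patch 2| = 59.
|(Patch 1 ∪ Patch 2) ∩ Patch 3| = 25.
|(Patch 1 ∪ Patch 2) △ Patch 3| = 59 + 103.5 − 50 = 112.50.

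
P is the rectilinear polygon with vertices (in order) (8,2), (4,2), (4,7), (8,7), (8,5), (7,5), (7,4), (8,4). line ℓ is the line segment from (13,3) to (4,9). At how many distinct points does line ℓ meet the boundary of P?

2

The segment meets the boundary at (7,7), (8,6.333).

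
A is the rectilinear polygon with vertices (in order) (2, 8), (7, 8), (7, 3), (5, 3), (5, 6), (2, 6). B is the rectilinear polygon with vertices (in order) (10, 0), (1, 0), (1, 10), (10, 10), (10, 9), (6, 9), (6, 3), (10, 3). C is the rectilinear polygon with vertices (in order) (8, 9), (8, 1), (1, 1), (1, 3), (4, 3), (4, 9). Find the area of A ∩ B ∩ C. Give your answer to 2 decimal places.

7.00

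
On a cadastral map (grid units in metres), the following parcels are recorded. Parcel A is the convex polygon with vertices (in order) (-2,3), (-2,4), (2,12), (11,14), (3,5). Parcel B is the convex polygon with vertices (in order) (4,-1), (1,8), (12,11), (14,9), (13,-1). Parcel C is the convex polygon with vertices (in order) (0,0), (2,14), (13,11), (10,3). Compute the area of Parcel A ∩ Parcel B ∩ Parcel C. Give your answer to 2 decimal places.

The intersection is the polygon with vertices (2.118,4.647), (1.1,7.7), (1.149,8.04), (7.16,9.68), (3,5).
By the shoelace formula its area is 12.57.

12.57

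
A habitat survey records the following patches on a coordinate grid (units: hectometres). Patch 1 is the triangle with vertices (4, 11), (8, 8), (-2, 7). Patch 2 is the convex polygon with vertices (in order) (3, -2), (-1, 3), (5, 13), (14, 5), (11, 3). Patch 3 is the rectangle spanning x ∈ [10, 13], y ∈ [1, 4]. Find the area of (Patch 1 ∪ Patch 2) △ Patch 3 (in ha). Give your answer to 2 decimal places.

|Patch 1 ∪ Patch 2| = 116.8073.
|(Patch 1 ∪ Patch 2) ∩ Patch 3| = 2.0625.
|(Patch 1 ∪ Patch 2) △ Patch 3| = 116.8073 + 9 − 4.125 = 121.68.

121.68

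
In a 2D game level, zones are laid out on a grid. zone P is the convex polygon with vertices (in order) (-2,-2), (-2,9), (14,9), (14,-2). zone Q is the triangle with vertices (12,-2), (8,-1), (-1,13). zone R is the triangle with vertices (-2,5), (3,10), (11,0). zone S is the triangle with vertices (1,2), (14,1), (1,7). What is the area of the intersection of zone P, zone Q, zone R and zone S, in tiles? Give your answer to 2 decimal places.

The intersection is the polygon with vertices (6.161,1.861), (3.641,5.781), (6.333,4.538), (9.071,1.379), (7,1.538).
By the shoelace formula its area is 7.92.

7.92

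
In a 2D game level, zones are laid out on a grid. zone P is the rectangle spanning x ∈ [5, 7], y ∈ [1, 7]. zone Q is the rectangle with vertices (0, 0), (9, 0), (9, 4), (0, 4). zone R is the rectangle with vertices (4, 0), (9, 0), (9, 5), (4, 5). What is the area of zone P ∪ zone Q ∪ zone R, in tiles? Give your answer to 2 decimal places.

45.00

By inclusion–exclusion:
Individual areas: |zone P| = 12, |zone Q| = 36, |zone R| = 25.
|zone P∩zone Q|: x∈[5,7], y∈[1,4] → 2·3 = 6.
|zone P∩zone R|: x∈[5,7], y∈[1,5] → 2·4 = 8.
|zone Q∩zone R|: x∈[4,9], y∈[0,4] → 5·4 = 20.
|zone P∩zone Q∩zone R| = 6.
|zone P ∪ zone Q ∪ zone R| = 73 − 34 + 6 = 45.00.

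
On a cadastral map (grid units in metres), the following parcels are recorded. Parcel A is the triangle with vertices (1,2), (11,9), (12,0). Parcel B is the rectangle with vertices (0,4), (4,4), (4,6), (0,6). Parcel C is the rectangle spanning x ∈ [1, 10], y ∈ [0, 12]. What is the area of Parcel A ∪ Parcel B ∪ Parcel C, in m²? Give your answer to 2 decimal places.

By inclusion–exclusion:
Individual areas: |Parcel A| = 48.5, |Parcel B| = 8, |Parcel C| = 108.
|Parcel A∩Parcel B| = 0.0071.
|Parcel A∩Parcel C| = 35.7136.
|Parcel B∩Parcel C|: x∈[1,4], y∈[4,6] → 3·2 = 6.
|Parcel A∩Parcel B∩Parcel C| = 0.0071.
|Parcel A ∪ Parcel B ∪ Parcel C| = 164.5 − 41.7208 + 0.0071 = 122.79.

122.79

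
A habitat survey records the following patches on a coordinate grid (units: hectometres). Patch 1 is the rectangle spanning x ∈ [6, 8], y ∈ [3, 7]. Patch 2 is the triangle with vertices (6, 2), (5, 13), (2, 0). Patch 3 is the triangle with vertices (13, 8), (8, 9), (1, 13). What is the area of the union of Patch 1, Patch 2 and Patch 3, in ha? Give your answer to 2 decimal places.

By inclusion–exclusion:
Individual areas: |Patch 1| = 8, |Patch 2| = 23, |Patch 3| = 6.5.
|Patch 1∩Patch 2| = 0.
|Patch 1∩Patch 3| = 0.
|Patch 2∩Patch 3| = 0.3595.
|Patch 1∩Patch 2∩Patch 3| = 0.
|Patch 1 ∪ Patch 2 ∪ Patch 3| = 37.5 − 0.3595 + 0 = 37.14.

37.14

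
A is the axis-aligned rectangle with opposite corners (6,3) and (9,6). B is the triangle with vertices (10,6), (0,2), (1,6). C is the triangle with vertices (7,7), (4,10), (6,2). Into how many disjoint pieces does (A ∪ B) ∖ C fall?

(A ∪ B) ∖ C splits into 2 disjoint pieces (area 7.7, area 13.4545).

2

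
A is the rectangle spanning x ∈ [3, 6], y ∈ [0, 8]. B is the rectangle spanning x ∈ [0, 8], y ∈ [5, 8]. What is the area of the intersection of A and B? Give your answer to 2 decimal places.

|A∩B|: x∈[3,6], y∈[5,8] → 3·3 = 9.

9.00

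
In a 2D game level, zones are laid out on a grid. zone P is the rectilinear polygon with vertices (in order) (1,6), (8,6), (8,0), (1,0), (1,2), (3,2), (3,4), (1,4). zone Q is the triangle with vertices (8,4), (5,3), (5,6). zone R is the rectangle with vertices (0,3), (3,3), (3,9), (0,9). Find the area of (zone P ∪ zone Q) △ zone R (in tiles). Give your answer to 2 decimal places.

|zone P ∪ zone Q| = 38.
|(zone P ∪ zone Q) ∩ zone R| = 4.
|(zone P ∪ zone Q) △ zone R| = 38 + 18 − 8 = 48.00.

48.00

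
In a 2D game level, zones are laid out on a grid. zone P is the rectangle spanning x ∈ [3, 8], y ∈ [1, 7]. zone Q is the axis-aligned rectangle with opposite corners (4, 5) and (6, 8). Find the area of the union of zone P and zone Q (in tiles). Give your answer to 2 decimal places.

32.00

By inclusion–exclusion:
Individual areas: |zone P| = 30, |zone Q| = 6.
|zone P∩zone Q|: x∈[4,6], y∈[5,7] → 2·2 = 4.
|zone P ∪ zone Q| = 36 − 4 = 32.00.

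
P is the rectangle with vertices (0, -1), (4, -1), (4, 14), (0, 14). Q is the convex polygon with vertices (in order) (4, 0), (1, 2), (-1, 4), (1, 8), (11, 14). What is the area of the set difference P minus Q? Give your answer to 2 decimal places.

|P| = 60, |P∩Q| = 28.2.
|P ∖ Q| = |P| − |P∩Q| = 60 − 28.2 = 31.80.

31.80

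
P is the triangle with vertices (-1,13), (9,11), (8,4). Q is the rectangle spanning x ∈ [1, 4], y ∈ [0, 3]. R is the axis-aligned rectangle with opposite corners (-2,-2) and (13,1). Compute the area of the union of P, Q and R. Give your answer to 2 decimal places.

87.00

By inclusion–exclusion:
Individual areas: |P| = 36, |Q| = 9, |R| = 45.
|P∩Q| = 0.
|P∩R| = 0.
|Q∩R|: x∈[1,4], y∈[0,1] → 3·1 = 3.
|P∩Q∩R| = 0.
|P ∪ Q ∪ R| = 90 − 3 + 0 = 87.00.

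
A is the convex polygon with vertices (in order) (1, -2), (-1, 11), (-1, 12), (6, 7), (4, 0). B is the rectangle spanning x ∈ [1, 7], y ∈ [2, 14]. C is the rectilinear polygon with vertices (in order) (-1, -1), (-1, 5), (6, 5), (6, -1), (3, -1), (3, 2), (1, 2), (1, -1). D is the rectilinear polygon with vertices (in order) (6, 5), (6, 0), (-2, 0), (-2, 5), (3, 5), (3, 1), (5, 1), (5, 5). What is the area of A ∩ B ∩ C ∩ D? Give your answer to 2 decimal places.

6.32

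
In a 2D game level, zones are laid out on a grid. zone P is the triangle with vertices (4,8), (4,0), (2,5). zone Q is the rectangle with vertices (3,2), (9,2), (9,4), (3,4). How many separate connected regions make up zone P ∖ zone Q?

zone P ∖ zone Q splits into 2 disjoint pieces (area 5.25, area 0.8).

2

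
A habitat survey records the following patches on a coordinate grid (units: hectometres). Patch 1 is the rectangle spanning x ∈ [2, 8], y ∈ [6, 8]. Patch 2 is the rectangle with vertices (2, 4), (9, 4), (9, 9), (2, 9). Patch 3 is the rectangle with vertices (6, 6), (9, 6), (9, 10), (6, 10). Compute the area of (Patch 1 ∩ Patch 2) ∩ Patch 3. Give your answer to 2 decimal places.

4.00

The region (Patch 1 ∩ Patch 2) ∩ Patch 3 is the polygon with vertices (8,6), (6,6), (6,8), (8,8).
By the shoelace formula its area is 4.00.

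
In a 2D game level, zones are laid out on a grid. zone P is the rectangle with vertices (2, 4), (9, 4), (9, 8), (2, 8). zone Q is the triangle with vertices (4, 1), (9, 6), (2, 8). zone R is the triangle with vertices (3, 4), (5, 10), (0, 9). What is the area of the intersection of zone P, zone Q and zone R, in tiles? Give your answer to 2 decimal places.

The intersection is the polygon with vertices (2,8), (4.13,7.391), (3.077,4.231).
By the shoelace formula its area is 3.69.

3.69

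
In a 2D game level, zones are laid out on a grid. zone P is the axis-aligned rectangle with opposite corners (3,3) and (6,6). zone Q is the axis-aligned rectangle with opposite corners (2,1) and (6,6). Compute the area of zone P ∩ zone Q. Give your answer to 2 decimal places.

|zone P∩zone Q|: x∈[3,6], y∈[3,6] → 3·3 = 9.

9.00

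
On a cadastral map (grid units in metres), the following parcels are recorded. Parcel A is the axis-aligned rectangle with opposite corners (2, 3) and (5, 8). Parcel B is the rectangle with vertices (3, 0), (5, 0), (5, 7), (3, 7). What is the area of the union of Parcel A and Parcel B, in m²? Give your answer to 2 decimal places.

By inclusion–exclusion:
Individual areas: |Parcel A| = 15, |Parcel B| = 14.
|Parcel A∩Parcel B|: x∈[3,5], y∈[3,7] → 2·4 = 8.
|Parcel A ∪ Parcel B| = 29 − 8 = 21.00.

21.00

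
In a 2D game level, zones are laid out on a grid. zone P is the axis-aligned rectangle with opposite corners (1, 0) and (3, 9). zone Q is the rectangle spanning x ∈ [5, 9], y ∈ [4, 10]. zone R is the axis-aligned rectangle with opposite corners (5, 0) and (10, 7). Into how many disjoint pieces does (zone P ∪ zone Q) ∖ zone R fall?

(zone P ∪ zone Q) ∖ zone R splits into 2 disjoint pieces (area 18, area 12).

2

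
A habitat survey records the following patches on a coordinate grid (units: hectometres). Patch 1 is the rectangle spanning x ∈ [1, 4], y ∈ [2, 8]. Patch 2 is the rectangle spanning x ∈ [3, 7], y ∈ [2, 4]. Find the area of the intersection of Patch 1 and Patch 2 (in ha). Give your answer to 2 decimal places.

2.00

|Patch 1∩Patch 2|: x∈[3,4], y∈[2,4] → 1·2 = 2.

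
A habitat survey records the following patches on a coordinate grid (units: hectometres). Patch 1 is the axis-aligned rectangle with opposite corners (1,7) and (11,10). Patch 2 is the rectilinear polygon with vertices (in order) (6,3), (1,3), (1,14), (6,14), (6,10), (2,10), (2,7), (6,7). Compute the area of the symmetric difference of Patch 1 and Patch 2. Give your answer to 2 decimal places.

67.00

|Patch 1| = 30, |Patch 2| = 43, |Patch 1∩Patch 2| = 3.
|Patch 1 △ Patch 2| = |Patch 1| + |Patch 2| − 2·|Patch 1∩Patch 2| = 30 + 43 − 6 = 67.00.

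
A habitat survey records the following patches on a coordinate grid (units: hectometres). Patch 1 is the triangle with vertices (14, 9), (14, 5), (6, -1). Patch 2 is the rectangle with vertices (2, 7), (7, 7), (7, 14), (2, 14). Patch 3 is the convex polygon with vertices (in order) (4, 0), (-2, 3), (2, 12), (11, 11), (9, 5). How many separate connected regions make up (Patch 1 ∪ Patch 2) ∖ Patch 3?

(Patch 1 ∪ Patch 2) ∖ Patch 3 splits into 2 disjoint pieces (area 16, area 11.3889).

2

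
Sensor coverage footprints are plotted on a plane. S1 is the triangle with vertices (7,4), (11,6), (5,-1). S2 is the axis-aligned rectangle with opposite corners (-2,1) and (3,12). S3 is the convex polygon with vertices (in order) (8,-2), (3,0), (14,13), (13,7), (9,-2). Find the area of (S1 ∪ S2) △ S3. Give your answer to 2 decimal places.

105.51

|S1 ∪ S2| = 63.
|(S1 ∪ S2) ∩ S3| = 7.9941.
|(S1 ∪ S2) △ S3| = 63 + 58.5 − 15.9883 = 105.51.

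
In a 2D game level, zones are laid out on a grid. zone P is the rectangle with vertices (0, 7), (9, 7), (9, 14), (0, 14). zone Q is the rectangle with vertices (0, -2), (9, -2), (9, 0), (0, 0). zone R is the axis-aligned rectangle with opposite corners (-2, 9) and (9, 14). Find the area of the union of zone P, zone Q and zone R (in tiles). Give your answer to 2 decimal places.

By inclusion–exclusion:
Individual areas: |zone P| = 63, |zone Q| = 18, |zone R| = 55.
|zone P∩zone Q| = 0 (no overlap).
|zone P∩zone R|: x∈[0,9], y∈[9,14] → 9·5 = 45.
|zone Q∩zone R| = 0 (no overlap).
|zone P∩zone Q∩zone R| = 0.
|zone P ∪ zone Q ∪ zone R| = 136 − 45 + 0 = 91.00.

91.00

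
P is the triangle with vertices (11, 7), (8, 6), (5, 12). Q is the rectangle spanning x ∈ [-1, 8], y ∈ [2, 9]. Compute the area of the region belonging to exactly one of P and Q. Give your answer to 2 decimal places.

|P| = 10.5, |Q| = 63, |P∩Q| = 2.25.
|P △ Q| = |P| + |Q| − 2·|P∩Q| = 10.5 + 63 − 4.5 = 69.00.

69.00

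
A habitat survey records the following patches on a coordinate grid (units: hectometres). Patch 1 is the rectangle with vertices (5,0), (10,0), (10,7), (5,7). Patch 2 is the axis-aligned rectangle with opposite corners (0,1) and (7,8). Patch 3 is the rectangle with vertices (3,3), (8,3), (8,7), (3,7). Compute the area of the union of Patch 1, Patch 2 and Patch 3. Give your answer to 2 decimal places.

By inclusion–exclusion:
Individual areas: |Patch 1| = 35, |Patch 2| = 49, |Patch 3| = 20.
|Patch 1∩Patch 2|: x∈[5,7], y∈[1,7] → 2·6 = 12.
|Patch 1∩Patch 3|: x∈[5,8], y∈[3,7] → 3·4 = 12.
|Patch 2∩Patch 3|: x∈[3,7], y∈[3,7] → 4·4 = 16.
|Patch 1∩Patch 2∩Patch 3| = 8.
|Patch 1 ∪ Patch 2 ∪ Patch 3| = 104 − 40 + 8 = 72.00.

72.00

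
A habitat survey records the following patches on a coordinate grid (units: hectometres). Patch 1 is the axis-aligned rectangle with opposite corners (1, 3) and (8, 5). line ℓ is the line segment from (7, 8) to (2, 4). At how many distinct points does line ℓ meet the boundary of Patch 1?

1

The segment meets the boundary at (3.25,5).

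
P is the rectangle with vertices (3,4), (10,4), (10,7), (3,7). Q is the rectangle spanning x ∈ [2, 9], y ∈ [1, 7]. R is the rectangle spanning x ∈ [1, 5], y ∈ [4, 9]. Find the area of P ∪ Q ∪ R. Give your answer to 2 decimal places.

By inclusion–exclusion:
Individual areas: |P| = 21, |Q| = 42, |R| = 20.
|P∩Q|: x∈[3,9], y∈[4,7] → 6·3 = 18.
|P∩R|: x∈[3,5], y∈[4,7] → 2·3 = 6.
|Q∩R|: x∈[2,5], y∈[4,7] → 3·3 = 9.
|P∩Q∩R| = 6.
|P ∪ Q ∪ R| = 83 − 33 + 6 = 56.00.

56.00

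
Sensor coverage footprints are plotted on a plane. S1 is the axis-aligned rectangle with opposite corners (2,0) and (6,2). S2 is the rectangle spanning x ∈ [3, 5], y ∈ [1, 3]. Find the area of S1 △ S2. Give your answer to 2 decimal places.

8.00

|S1∩S2|: x∈[3,5], y∈[1,2] → 2·1 = 2.
|S1 △ S2| = |S1| + |S2| − 2·|S1∩S2| = 8 + 4 − 4 = 8.00.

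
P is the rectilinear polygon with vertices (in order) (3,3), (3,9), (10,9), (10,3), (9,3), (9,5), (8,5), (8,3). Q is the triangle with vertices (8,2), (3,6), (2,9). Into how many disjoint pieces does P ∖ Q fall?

2

P ∖ Q splits into 2 disjoint pieces (area 5.625, area 29.9881).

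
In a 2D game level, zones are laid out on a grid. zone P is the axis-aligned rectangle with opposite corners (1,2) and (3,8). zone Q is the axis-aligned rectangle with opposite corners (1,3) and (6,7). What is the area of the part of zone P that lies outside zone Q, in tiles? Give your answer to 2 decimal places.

|zone P∩zone Q|: x∈[1,3], y∈[3,7] → 2·4 = 8.
|zone P| = 12.
|zone P ∖ zone Q| = |zone P| − |zone P∩zone Q| = 12 − 8 = 4.00.

4.00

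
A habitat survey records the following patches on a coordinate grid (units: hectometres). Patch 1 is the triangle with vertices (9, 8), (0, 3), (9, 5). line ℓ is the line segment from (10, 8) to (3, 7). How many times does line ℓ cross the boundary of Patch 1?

The segment meets the boundary at (8.654,7.808), (9,7.857).

2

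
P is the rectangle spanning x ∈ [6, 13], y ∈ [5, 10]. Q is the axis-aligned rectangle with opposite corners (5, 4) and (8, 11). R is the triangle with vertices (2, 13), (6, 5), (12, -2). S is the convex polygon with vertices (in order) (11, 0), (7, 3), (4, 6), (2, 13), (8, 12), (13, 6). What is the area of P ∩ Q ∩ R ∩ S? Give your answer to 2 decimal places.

The intersection is the polygon with vertices (7.333,5), (6,5), (6,7).
By the shoelace formula its area is 1.33.

1.33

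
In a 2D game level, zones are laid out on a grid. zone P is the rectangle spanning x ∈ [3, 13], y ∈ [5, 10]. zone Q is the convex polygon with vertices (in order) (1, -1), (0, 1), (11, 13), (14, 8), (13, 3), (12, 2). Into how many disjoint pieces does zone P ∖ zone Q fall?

2

zone P ∖ zone Q splits into 2 disjoint pieces (area 0.0333, area 14.7917).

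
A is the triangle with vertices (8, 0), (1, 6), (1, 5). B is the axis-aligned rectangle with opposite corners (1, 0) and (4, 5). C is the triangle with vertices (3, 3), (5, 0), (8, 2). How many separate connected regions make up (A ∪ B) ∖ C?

2

(A ∪ B) ∖ C splits into 2 disjoint pieces (area 0.1358, area 15.2308).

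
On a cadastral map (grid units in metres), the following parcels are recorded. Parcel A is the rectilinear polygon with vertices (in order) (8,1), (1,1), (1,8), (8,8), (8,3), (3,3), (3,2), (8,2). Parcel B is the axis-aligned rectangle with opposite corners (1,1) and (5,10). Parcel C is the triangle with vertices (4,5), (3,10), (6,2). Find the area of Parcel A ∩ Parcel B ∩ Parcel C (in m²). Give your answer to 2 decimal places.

The intersection is the polygon with vertices (3.75,8), (5,4.667), (5,3.5), (4,5), (3.4,8).
By the shoelace formula its area is 2.57.

2.57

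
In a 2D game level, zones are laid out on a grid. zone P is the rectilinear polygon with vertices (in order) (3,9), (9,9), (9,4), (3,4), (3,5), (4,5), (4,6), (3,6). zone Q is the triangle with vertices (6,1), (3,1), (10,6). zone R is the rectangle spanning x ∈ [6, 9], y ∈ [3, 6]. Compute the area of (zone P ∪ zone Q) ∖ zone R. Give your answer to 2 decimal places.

|zone P ∪ zone Q| = 35.5679.
|(zone P ∪ zone Q) ∩ zone R| = 7.4857.
|(zone P ∪ zone Q) ∖ zone R| = 35.5679 − 7.4857 = 28.08.

28.08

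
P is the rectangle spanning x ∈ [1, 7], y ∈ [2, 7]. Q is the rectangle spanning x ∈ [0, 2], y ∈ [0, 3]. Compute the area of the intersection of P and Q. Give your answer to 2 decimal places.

|P∩Q|: x∈[1,2], y∈[2,3] → 1·1 = 1.

1.00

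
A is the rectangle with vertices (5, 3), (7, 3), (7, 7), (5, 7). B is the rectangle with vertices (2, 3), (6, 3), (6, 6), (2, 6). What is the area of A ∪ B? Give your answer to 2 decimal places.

17.00

By inclusion–exclusion:
Individual areas: |A| = 8, |B| = 12.
|A∩B|: x∈[5,6], y∈[3,6] → 1·3 = 3.
|A ∪ B| = 20 − 3 = 17.00.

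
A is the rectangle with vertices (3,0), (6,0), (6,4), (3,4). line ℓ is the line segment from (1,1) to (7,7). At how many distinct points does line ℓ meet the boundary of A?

The segment meets the boundary at (4,4), (3,3).

2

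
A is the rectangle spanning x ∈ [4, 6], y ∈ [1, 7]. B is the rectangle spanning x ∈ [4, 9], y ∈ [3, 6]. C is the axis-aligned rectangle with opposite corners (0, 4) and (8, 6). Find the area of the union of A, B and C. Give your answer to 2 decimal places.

29.00

By inclusion–exclusion:
Individual areas: |A| = 12, |B| = 15, |C| = 16.
|A∩B|: x∈[4,6], y∈[3,6] → 2·3 = 6.
|A∩C|: x∈[4,6], y∈[4,6] → 2·2 = 4.
|B∩C|: x∈[4,8], y∈[4,6] → 4·2 = 8.
|A∩B∩C| = 4.
|A ∪ B ∪ C| = 43 − 18 + 4 = 29.00.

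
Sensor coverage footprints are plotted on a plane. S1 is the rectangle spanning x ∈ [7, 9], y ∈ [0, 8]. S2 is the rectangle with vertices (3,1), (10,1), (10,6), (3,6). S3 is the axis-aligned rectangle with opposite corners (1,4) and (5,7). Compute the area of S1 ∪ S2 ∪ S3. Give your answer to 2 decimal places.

By inclusion–exclusion:
Individual areas: |S1| = 16, |S2| = 35, |S3| = 12.
|S1∩S2|: x∈[7,9], y∈[1,6] → 2·5 = 10.
|S1∩S3| = 0 (no overlap).
|S2∩S3|: x∈[3,5], y∈[4,6] → 2·2 = 4.
|S1∩S2∩S3| = 0.
|S1 ∪ S2 ∪ S3| = 63 − 14 + 0 = 49.00.

49.00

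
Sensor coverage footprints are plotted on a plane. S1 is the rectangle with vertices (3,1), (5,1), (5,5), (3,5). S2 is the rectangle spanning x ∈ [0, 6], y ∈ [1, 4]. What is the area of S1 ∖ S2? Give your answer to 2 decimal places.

2.00

|S1∩S2|: x∈[3,5], y∈[1,4] → 2·3 = 6.
|S1| = 8.
|S1 ∖ S2| = |S1| − |S1∩S2| = 8 − 6 = 2.00.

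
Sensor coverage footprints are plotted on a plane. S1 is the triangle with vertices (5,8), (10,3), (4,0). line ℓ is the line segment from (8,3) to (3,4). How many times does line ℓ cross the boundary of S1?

1

The segment meets the boundary at (4.463,3.707).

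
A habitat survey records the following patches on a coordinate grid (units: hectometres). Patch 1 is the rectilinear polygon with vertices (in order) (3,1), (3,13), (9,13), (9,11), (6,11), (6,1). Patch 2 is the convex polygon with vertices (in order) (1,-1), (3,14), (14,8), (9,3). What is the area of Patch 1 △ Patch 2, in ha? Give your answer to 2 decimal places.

|Patch 1| = 42, |Patch 2| = 98.5, |Patch 1∩Patch 2| = 37.0833.
|Patch 1 △ Patch 2| = |Patch 1| + |Patch 2| − 2·|Patch 1∩Patch 2| = 42 + 98.5 − 74.1667 = 66.33.

66.33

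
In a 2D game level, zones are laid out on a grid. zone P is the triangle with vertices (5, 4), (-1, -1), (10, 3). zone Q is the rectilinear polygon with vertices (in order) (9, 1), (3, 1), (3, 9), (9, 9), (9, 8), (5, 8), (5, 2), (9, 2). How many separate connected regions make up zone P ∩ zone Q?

zone P ∩ zone Q is a single connected region.

1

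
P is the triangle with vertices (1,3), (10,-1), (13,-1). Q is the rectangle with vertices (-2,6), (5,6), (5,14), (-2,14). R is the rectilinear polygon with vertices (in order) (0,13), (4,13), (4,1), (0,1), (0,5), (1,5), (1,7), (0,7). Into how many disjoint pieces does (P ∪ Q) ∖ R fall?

(P ∪ Q) ∖ R splits into 2 disjoint pieces (area 5.5, area 29).

2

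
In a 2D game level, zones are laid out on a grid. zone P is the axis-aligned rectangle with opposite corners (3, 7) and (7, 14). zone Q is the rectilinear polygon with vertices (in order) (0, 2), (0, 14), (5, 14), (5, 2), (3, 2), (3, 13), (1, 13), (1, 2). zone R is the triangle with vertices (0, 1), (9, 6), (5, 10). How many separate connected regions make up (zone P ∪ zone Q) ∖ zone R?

(zone P ∪ zone Q) ∖ zone R splits into 2 disjoint pieces (area 35.4222, area 2.4444).

2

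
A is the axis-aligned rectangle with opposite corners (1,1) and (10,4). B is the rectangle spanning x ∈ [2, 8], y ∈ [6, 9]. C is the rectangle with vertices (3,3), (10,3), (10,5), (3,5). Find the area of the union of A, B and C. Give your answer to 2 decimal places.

By inclusion–exclusion:
Individual areas: |A| = 27, |B| = 18, |C| = 14.
|A∩B| = 0 (no overlap).
|A∩C|: x∈[3,10], y∈[3,4] → 7·1 = 7.
|B∩C| = 0 (no overlap).
|A∩B∩C| = 0.
|A ∪ B ∪ C| = 59 − 7 + 0 = 52.00.

52.00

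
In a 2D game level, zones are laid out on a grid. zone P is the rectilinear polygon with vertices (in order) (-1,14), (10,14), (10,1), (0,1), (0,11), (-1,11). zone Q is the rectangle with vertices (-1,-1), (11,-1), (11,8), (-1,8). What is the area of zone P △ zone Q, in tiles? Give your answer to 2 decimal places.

101.00

|zone P| = 133, |zone Q| = 108, |zone P∩zone Q| = 70.
|zone P △ zone Q| = |zone P| + |zone Q| − 2·|zone P∩zone Q| = 133 + 108 − 140 = 101.00.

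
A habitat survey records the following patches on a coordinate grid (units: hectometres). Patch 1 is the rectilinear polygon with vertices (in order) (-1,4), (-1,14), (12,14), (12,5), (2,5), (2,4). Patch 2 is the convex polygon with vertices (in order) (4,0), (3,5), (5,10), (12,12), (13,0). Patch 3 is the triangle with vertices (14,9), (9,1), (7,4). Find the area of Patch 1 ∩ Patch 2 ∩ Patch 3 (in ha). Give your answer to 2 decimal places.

4.43

The intersection is the polygon with vertices (8.4,5), (12,7.571), (12,5.8), (11.5,5).
By the shoelace formula its area is 4.43.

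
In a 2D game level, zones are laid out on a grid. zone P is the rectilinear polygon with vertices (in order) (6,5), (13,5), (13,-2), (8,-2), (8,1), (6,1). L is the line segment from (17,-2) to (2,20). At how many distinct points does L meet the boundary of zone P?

The segment meets the boundary at (12.227,5), (13,3.867).

2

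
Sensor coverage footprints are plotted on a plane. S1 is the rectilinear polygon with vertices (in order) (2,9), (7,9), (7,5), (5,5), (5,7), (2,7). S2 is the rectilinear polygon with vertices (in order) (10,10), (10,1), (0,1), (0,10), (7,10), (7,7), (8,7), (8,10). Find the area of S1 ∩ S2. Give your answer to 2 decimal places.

14.00

The intersection is the polygon with vertices (7,9), (7,7), (7,5), (5,5), (5,7), (2,7), (2,9).
By the shoelace formula its area is 14.00.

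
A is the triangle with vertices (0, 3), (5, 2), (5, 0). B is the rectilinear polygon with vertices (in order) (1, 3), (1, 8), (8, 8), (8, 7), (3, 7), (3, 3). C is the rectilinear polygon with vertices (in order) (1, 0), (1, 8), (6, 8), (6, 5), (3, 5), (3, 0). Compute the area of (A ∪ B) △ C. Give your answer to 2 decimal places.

|A ∪ B| = 20.
|(A ∪ B) ∩ C| = 14.6.
|(A ∪ B) △ C| = 20 + 25 − 29.2 = 15.80.

15.80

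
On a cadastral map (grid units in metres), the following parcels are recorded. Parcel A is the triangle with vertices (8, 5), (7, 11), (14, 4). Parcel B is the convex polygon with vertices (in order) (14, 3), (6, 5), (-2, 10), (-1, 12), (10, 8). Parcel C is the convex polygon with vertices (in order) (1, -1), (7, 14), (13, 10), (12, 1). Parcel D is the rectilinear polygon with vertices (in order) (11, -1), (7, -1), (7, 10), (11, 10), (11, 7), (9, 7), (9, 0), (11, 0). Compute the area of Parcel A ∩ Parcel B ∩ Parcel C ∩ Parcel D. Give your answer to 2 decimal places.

The intersection is the polygon with vertices (10.8,7), (9,7), (9,4.833), (8,5), (7.339,8.968), (10,8).
By the shoelace formula its area is 6.44.

6.44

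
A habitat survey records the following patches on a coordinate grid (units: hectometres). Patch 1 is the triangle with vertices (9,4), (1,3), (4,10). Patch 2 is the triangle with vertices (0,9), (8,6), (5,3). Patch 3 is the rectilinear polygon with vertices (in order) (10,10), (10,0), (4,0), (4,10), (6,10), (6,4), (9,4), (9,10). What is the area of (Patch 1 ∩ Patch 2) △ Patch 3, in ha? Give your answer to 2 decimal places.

41.20

|Patch 1 ∩ Patch 2| = 13.0269.
|(Patch 1 ∩ Patch 2) ∩ Patch 3| = 6.9128.
|(Patch 1 ∩ Patch 2) △ Patch 3| = 13.0269 + 42 − 13.8256 = 41.20.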